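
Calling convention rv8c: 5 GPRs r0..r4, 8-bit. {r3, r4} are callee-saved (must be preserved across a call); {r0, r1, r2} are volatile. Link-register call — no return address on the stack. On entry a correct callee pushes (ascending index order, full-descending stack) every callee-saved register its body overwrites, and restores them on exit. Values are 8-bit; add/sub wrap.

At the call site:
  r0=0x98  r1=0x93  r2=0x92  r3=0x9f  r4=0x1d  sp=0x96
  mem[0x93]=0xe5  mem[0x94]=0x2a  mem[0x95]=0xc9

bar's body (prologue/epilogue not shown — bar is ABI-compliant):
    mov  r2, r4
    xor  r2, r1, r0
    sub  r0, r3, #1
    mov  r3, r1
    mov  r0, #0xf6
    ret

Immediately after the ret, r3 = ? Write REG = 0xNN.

prologue: push r3 → mem[0x95]=0x9f, sp=0x95
body[0] mov  r2, r4 → r2=0x1d
body[1] xor  r2, r1, r0 → r2=0x0b
body[2] sub  r0, r3, #1 → r0=0x9e
body[3] mov  r3, r1 → r3=0x93
body[4] mov  r0, #0xf6 → r0=0xf6
epilogue: pop r3=0x9f, sp=0x96
r3 is callee-saved → restored

REG = 0x9f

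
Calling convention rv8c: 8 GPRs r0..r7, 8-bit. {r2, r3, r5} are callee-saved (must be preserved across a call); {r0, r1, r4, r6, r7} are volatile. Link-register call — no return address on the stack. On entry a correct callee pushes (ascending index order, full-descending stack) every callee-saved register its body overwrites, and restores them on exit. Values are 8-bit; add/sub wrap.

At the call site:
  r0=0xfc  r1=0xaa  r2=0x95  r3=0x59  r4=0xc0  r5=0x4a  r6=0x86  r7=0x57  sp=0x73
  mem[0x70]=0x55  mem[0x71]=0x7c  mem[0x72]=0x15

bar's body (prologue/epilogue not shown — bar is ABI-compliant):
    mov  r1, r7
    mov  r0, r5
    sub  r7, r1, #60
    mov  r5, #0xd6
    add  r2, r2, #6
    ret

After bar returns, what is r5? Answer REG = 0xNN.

prologue: push r2 → mem[0x72]=0x95, sp=0x72
prologue: push r5 → mem[0x71]=0x4a, sp=0x71
body[0] mov  r1, r7 → r1=0x57
body[1] mov  r0, r5 → r0=0x4a
body[2] sub  r7, r1, #60 → r7=0x1b
body[3] mov  r5, #0xd6 → r5=0xd6
body[4] add  r2, r2, #6 → r2=0x9b
epilogue: pop r5=0x4a, sp=0x72
epilogue: pop r2=0x95, sp=0x73
r5 is callee-saved → restored

REG = 0x4a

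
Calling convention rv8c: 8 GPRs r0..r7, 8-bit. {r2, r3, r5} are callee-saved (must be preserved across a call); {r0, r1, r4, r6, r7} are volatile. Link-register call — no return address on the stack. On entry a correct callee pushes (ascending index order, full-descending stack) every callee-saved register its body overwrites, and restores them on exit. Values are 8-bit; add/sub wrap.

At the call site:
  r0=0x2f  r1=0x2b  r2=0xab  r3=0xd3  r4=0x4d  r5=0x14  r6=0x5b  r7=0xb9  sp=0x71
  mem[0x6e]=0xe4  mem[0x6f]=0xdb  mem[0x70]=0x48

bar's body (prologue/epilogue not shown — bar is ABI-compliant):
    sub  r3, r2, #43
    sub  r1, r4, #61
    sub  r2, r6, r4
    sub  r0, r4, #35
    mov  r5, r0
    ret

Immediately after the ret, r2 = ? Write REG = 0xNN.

prologue: push r2 → mem[0x70]=0xab, sp=0x70
prologue: push r3 → mem[0x6f]=0xd3, sp=0x6f
prologue: push r5 → mem[0x6e]=0x14, sp=0x6e
body[0] sub  r3, r2, #43 → r3=0x80
body[1] sub  r1, r4, #61 → r1=0x10
body[2] sub  r2, r6, r4 → r2=0x0e
body[3] sub  r0, r4, #35 → r0=0x2a
body[4] mov  r5, r0 → r5=0x2a
epilogue: pop r5=0x14, sp=0x6f
epilogue: pop r3=0xd3, sp=0x70
epilogue: pop r2=0xab, sp=0x71
r2 is callee-saved → restored

REG = 0xab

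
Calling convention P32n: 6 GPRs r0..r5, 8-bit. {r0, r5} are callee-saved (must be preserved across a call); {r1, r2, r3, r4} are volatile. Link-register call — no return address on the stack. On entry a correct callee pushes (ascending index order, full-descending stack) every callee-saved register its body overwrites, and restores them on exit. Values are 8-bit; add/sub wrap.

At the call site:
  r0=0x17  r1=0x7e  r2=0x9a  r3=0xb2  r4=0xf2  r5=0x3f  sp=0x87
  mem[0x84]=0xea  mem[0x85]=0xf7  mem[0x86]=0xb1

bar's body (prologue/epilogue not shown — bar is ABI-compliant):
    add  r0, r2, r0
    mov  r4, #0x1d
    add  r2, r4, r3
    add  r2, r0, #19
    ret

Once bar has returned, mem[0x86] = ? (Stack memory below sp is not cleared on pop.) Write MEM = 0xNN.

MEM = 0x17

prologue: push r0 -> mem[0x86]=0x17, sp=0x86
body[0] add  r0, r2, r0 -> r0=0xb1
body[1] mov  r4, #0x1d -> r4=0x1d
body[2] add  r2, r4, r3 -> r2=0xcf
body[3] add  r2, r0, #19 -> r2=0xc4
epilogue: pop r0=0x17, sp=0x87
prologue pushed ['r0'] at ['0x86']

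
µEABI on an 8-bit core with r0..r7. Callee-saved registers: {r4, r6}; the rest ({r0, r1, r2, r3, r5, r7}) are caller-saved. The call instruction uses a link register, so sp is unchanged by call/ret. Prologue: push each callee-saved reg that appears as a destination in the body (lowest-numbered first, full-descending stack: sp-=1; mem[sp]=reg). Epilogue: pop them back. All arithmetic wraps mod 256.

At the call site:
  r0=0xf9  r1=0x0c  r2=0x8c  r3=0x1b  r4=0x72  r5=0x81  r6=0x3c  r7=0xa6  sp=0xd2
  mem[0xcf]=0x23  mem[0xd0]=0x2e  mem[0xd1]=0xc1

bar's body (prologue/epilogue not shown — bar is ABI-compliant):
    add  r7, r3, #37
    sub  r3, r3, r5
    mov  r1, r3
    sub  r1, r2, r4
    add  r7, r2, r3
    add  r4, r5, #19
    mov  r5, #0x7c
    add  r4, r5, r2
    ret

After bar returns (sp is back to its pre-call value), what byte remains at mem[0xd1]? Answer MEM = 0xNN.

MEM = 0x72

prologue: push r4 → mem[0xd1]=0x72, sp=0xd1
body[0] add  r7, r3, #37 → r7=0x40
body[1] sub  r3, r3, r5 → r3=0x9a
body[2] mov  r1, r3 → r1=0x9a
body[3] sub  r1, r2, r4 → r1=0x1a
body[4] add  r7, r2, r3 → r7=0x26
body[5] add  r4, r5, #19 → r4=0x94
body[6] mov  r5, #0x7c → r5=0x7c
body[7] add  r4, r5, r2 → r4=0x08
epilogue: pop r4=0x72, sp=0xd2
prologue pushed ['r4'] at ['0xd1']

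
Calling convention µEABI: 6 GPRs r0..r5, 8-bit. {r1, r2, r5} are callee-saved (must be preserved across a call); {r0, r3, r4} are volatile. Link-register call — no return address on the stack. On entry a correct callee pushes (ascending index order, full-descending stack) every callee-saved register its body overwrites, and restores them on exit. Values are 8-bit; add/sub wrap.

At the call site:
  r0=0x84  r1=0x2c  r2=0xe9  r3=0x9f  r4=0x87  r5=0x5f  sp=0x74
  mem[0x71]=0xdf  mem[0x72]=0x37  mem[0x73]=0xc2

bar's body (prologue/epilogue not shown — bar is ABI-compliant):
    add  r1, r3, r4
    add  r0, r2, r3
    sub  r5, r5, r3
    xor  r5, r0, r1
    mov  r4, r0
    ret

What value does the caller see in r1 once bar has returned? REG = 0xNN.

prologue: push r1 -> mem[0x73]=0x2c, sp=0x73
prologue: push r5 -> mem[0x72]=0x5f, sp=0x72
body[0] add  r1, r3, r4 -> r1=0x26
body[1] add  r0, r2, r3 -> r0=0x88
body[2] sub  r5, r5, r3 -> r5=0xc0
body[3] xor  r5, r0, r1 -> r5=0xae
body[4] mov  r4, r0 -> r4=0x88
epilogue: pop r5=0x5f, sp=0x73
epilogue: pop r1=0x2c, sp=0x74
r1 is callee-saved -> restored

REG = 0x2c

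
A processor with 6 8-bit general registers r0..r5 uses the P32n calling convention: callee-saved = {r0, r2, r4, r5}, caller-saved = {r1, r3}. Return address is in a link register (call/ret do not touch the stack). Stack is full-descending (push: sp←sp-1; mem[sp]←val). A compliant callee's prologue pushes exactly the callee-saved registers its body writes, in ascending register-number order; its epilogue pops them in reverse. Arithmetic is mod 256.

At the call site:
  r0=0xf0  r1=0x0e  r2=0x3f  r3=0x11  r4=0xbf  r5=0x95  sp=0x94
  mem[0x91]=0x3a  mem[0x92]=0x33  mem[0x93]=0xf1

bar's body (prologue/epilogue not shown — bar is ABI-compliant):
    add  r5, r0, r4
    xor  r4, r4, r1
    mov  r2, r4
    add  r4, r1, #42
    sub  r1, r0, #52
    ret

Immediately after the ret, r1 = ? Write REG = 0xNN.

prologue: push r2 → mem[0x93]=0x3f, sp=0x93
prologue: push r4 → mem[0x92]=0xbf, sp=0x92
prologue: push r5 → mem[0x91]=0x95, sp=0x91
body[0] add  r5, r0, r4 → r5=0xaf
body[1] xor  r4, r4, r1 → r4=0xb1
body[2] mov  r2, r4 → r2=0xb1
body[3] add  r4, r1, #42 → r4=0x38
body[4] sub  r1, r0, #52 → r1=0xbc
epilogue: pop r5=0x95, sp=0x92
epilogue: pop r4=0xbf, sp=0x93
epilogue: pop r2=0x3f, sp=0x94
r1 is caller-saved → body value

REG = 0xbc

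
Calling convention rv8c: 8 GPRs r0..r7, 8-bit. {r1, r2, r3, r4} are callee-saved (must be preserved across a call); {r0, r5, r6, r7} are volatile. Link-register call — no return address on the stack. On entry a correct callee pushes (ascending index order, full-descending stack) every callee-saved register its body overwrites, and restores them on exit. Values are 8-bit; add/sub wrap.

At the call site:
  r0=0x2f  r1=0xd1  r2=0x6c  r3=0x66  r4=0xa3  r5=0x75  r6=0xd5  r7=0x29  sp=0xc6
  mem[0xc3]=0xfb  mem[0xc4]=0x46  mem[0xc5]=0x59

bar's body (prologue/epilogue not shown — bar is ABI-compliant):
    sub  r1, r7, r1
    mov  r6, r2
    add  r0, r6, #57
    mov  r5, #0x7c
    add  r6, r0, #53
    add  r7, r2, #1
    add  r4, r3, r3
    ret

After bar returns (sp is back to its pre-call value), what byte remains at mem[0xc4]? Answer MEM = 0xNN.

MEM = 0xa3

prologue: push r1 → mem[0xc5]=0xd1, sp=0xc5
prologue: push r4 → mem[0xc4]=0xa3, sp=0xc4
body[0] sub  r1, r7, r1 → r1=0x58
body[1] mov  r6, r2 → r6=0x6c
body[2] add  r0, r6, #57 → r0=0xa5
body[3] mov  r5, #0x7c → r5=0x7c
body[4] add  r6, r0, #53 → r6=0xda
body[5] add  r7, r2, #1 → r7=0x6d
body[6] add  r4, r3, r3 → r4=0xcc
epilogue: pop r4=0xa3, sp=0xc5
epilogue: pop r1=0xd1, sp=0xc6
prologue pushed ['r1', 'r4'] at ['0xc5', '0xc4']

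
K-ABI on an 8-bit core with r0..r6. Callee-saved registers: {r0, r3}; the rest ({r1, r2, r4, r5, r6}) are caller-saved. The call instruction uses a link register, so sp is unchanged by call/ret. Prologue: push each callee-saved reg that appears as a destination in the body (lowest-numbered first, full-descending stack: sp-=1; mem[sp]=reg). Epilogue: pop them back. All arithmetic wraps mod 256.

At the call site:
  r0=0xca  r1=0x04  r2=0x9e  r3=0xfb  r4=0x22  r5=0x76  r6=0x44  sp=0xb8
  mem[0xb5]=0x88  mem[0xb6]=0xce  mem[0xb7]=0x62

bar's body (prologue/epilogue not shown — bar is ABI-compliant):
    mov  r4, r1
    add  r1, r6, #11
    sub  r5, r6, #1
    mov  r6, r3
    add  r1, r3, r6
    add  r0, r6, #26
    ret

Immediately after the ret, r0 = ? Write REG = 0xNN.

prologue: push r0 → mem[0xb7]=0xca, sp=0xb7
body[0] mov  r4, r1 → r4=0x04
body[1] add  r1, r6, #11 → r1=0x4f
body[2] sub  r5, r6, #1 → r5=0x43
body[3] mov  r6, r3 → r6=0xfb
body[4] add  r1, r3, r6 → r1=0xf6
body[5] add  r0, r6, #26 → r0=0x15
epilogue: pop r0=0xca, sp=0xb8
r0 is callee-saved → restored

REG = 0xca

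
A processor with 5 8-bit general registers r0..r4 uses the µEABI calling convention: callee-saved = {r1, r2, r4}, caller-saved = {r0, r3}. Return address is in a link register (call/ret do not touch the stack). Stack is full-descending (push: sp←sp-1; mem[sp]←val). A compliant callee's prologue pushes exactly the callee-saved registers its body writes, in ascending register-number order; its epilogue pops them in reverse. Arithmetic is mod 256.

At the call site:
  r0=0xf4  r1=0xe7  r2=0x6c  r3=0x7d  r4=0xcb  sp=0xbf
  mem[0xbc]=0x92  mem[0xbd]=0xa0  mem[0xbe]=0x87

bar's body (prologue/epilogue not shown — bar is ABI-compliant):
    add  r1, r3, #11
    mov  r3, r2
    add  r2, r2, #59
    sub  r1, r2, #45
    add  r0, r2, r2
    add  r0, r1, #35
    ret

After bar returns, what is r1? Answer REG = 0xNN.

REG = 0xe7

prologue: push r1 → mem[0xbe]=0xe7, sp=0xbe
prologue: push r2 → mem[0xbd]=0x6c, sp=0xbd
body[0] add  r1, r3, #11 → r1=0x88
body[1] mov  r3, r2 → r3=0x6c
body[2] add  r2, r2, #59 → r2=0xa7
body[3] sub  r1, r2, #45 → r1=0x7a
body[4] add  r0, r2, r2 → r0=0x4e
body[5] add  r0, r1, #35 → r0=0x9d
epilogue: pop r2=0x6c, sp=0xbe
epilogue: pop r1=0xe7, sp=0xbf
r1 is callee-saved → restored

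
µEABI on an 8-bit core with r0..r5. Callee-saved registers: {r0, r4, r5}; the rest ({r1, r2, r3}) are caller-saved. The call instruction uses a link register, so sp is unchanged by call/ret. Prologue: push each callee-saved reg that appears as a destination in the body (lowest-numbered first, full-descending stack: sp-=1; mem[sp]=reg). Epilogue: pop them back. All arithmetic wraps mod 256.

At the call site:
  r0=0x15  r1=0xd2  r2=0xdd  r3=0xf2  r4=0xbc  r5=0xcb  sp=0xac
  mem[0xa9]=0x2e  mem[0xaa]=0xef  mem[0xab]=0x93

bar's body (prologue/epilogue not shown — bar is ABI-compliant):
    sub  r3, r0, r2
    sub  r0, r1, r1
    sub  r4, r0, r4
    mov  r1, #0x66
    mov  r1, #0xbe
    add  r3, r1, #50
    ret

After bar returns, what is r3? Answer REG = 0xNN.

REG = 0xf0

prologue: push r0 -> mem[0xab]=0x15, sp=0xab
prologue: push r4 -> mem[0xaa]=0xbc, sp=0xaa
body[0] sub  r3, r0, r2 -> r3=0x38
body[1] sub  r0, r1, r1 -> r0=0x00
body[2] sub  r4, r0, r4 -> r4=0x44
body[3] mov  r1, #0x66 -> r1=0x66
body[4] mov  r1, #0xbe -> r1=0xbe
body[5] add  r3, r1, #50 -> r3=0xf0
epilogue: pop r4=0xbc, sp=0xab
epilogue: pop r0=0x15, sp=0xac
r3 is caller-saved -> body value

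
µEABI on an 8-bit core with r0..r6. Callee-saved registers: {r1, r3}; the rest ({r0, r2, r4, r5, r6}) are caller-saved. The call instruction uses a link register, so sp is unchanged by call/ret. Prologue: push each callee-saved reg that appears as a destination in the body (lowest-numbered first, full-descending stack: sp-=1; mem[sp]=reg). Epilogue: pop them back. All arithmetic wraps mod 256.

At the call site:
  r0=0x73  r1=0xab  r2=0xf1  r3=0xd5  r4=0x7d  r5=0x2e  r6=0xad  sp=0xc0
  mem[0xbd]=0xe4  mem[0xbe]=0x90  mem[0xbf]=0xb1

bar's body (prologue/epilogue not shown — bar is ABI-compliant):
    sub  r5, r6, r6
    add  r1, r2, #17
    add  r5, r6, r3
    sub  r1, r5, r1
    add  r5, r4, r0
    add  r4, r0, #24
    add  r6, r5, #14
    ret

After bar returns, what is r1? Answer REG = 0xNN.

prologue: push r1 → mem[0xbf]=0xab, sp=0xbf
body[0] sub  r5, r6, r6 → r5=0x00
body[1] add  r1, r2, #17 → r1=0x02
body[2] add  r5, r6, r3 → r5=0x82
body[3] sub  r1, r5, r1 → r1=0x80
body[4] add  r5, r4, r0 → r5=0xf0
body[5] add  r4, r0, #24 → r4=0x8b
body[6] add  r6, r5, #14 → r6=0xfe
epilogue: pop r1=0xab, sp=0xc0
r1 is callee-saved → restored

REG = 0xab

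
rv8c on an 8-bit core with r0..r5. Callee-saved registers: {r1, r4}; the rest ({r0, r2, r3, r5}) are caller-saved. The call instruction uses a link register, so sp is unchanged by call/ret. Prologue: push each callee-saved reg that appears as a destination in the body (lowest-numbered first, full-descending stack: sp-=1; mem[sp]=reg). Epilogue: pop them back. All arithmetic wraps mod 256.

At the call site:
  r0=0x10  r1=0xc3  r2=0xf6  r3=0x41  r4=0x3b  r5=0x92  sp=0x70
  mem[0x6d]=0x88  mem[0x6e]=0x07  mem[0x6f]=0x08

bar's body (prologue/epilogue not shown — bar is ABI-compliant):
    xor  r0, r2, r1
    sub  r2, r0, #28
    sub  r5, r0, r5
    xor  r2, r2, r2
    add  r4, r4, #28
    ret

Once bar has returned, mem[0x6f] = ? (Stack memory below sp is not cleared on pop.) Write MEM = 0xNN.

prologue: push r4 -> mem[0x6f]=0x3b, sp=0x6f
body[0] xor  r0, r2, r1 -> r0=0x35
body[1] sub  r2, r0, #28 -> r2=0x19
body[2] sub  r5, r0, r5 -> r5=0xa3
body[3] xor  r2, r2, r2 -> r2=0x00
body[4] add  r4, r4, #28 -> r4=0x57
epilogue: pop r4=0x3b, sp=0x70
prologue pushed ['r4'] at ['0x6f']

MEM = 0x3b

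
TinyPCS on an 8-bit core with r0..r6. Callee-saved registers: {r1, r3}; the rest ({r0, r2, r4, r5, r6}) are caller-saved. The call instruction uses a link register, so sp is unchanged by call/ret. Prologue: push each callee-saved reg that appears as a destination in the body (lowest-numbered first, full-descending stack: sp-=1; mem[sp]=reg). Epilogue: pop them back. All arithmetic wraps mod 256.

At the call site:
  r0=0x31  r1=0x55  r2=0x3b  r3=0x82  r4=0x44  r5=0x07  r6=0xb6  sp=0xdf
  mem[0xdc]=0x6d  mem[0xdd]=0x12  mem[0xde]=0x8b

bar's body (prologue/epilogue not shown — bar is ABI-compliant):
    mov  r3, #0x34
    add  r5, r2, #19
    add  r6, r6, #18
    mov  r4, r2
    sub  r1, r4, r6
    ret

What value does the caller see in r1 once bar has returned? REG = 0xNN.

prologue: push r1 -> mem[0xde]=0x55, sp=0xde
prologue: push r3 -> mem[0xdd]=0x82, sp=0xdd
body[0] mov  r3, #0x34 -> r3=0x34
body[1] add  r5, r2, #19 -> r5=0x4e
body[2] add  r6, r6, #18 -> r6=0xc8
body[3] mov  r4, r2 -> r4=0x3b
body[4] sub  r1, r4, r6 -> r1=0x73
epilogue: pop r3=0x82, sp=0xde
epilogue: pop r1=0x55, sp=0xdf
r1 is callee-saved -> restored

REG = 0x55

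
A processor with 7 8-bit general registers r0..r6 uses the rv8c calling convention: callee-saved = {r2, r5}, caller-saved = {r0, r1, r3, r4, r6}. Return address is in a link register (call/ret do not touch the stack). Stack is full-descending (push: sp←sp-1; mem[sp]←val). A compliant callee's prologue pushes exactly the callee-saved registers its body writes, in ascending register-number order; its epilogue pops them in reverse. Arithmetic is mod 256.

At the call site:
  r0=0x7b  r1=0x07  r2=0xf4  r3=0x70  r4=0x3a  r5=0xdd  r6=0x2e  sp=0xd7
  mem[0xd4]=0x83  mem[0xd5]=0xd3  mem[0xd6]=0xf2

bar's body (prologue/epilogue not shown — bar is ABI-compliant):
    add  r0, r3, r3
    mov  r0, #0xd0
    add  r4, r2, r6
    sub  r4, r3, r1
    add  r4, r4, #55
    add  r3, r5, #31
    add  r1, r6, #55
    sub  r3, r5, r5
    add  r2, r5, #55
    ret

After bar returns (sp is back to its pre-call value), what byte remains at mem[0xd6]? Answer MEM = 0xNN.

MEM = 0xf4

prologue: push r2 -> mem[0xd6]=0xf4, sp=0xd6
body[0] add  r0, r3, r3 -> r0=0xe0
body[1] mov  r0, #0xd0 -> r0=0xd0
body[2] add  r4, r2, r6 -> r4=0x22
body[3] sub  r4, r3, r1 -> r4=0x69
body[4] add  r4, r4, #55 -> r4=0xa0
body[5] add  r3, r5, #31 -> r3=0xfc
body[6] add  r1, r6, #55 -> r1=0x65
body[7] sub  r3, r5, r5 -> r3=0x00
body[8] add  r2, r5, #55 -> r2=0x14
epilogue: pop r2=0xf4, sp=0xd7
prologue pushed ['r2'] at ['0xd6']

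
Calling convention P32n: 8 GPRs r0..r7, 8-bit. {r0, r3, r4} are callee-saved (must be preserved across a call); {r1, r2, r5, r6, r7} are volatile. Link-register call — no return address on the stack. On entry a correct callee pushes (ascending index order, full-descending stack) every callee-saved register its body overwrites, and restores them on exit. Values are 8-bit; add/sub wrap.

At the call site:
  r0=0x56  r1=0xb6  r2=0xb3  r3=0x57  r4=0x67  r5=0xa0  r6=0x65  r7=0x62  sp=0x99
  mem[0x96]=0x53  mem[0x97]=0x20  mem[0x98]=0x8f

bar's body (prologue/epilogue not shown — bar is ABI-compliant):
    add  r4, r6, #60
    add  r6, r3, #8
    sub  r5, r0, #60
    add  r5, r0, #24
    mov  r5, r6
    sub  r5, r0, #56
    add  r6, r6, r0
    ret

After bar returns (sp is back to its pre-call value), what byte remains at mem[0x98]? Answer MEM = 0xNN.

prologue: push r4 -> mem[0x98]=0x67, sp=0x98
body[0] add  r4, r6, #60 -> r4=0xa1
body[1] add  r6, r3, #8 -> r6=0x5f
body[2] sub  r5, r0, #60 -> r5=0x1a
body[3] add  r5, r0, #24 -> r5=0x6e
body[4] mov  r5, r6 -> r5=0x5f
body[5] sub  r5, r0, #56 -> r5=0x1e
body[6] add  r6, r6, r0 -> r6=0xb5
epilogue: pop r4=0x67, sp=0x99
prologue pushed ['r4'] at ['0x98']

MEM = 0x67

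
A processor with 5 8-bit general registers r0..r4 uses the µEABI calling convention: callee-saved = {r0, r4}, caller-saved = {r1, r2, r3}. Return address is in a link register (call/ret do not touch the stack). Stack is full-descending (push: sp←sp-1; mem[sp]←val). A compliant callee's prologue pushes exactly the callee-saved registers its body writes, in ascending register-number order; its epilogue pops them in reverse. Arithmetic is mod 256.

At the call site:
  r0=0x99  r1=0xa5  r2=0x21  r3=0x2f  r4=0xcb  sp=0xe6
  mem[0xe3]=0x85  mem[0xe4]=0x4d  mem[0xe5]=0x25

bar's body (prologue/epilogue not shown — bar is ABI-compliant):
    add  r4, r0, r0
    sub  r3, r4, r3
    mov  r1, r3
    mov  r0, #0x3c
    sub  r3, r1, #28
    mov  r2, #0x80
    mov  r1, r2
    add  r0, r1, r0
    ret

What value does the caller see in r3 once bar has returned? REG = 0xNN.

prologue: push r0 → mem[0xe5]=0x99, sp=0xe5
prologue: push r4 → mem[0xe4]=0xcb, sp=0xe4
body[0] add  r4, r0, r0 → r4=0x32
body[1] sub  r3, r4, r3 → r3=0x03
body[2] mov  r1, r3 → r1=0x03
body[3] mov  r0, #0x3c → r0=0x3c
body[4] sub  r3, r1, #28 → r3=0xe7
body[5] mov  r2, #0x80 → r2=0x80
body[6] mov  r1, r2 → r1=0x80
body[7] add  r0, r1, r0 → r0=0xbc
epilogue: pop r4=0xcb, sp=0xe5
epilogue: pop r0=0x99, sp=0xe6
r3 is caller-saved → body value

REG = 0xe7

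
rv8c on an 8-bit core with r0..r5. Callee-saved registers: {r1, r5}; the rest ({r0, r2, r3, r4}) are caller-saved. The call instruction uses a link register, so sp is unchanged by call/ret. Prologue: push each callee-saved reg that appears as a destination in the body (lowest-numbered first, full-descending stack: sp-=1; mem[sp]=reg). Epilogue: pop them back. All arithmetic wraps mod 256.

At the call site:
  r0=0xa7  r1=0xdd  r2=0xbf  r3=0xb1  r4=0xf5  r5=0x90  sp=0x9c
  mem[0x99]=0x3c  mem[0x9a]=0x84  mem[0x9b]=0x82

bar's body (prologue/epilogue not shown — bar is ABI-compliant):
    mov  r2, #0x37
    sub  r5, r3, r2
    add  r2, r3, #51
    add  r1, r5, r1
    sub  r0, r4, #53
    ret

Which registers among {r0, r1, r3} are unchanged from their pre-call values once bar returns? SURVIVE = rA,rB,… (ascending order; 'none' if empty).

prologue: push r1 -> mem[0x9b]=0xdd, sp=0x9b
prologue: push r5 -> mem[0x9a]=0x90, sp=0x9a
body[0] mov  r2, #0x37 -> r2=0x37
body[1] sub  r5, r3, r2 -> r5=0x7a
body[2] add  r2, r3, #51 -> r2=0xe4
body[3] add  r1, r5, r1 -> r1=0x57
body[4] sub  r0, r4, #53 -> r0=0xc0
epilogue: pop r5=0x90, sp=0x9b
epilogue: pop r1=0xdd, sp=0x9c
r0: caller-saved, written=True
r1: callee-saved, written=True
r3: caller-saved, written=False

SURVIVE = r1,r3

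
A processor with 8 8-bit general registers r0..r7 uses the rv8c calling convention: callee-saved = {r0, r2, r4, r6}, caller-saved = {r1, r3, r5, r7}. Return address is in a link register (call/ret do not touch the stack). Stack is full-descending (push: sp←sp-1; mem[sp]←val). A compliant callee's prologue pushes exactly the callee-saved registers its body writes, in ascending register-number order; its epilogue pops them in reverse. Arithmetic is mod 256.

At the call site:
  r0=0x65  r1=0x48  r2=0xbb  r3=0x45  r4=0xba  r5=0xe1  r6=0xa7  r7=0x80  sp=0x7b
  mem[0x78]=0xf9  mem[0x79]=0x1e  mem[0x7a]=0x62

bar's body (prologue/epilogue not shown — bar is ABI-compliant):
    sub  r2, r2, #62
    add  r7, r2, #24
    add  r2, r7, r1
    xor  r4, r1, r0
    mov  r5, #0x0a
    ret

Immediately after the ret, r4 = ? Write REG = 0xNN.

REG = 0xba

prologue: push r2 → mem[0x7a]=0xbb, sp=0x7a
prologue: push r4 → mem[0x79]=0xba, sp=0x79
body[0] sub  r2, r2, #62 → r2=0x7d
body[1] add  r7, r2, #24 → r7=0x95
body[2] add  r2, r7, r1 → r2=0xdd
body[3] xor  r4, r1, r0 → r4=0x2d
body[4] mov  r5, #0x0a → r5=0x0a
epilogue: pop r4=0xba, sp=0x7a
epilogue: pop r2=0xbb, sp=0x7b
r4 is callee-saved → restored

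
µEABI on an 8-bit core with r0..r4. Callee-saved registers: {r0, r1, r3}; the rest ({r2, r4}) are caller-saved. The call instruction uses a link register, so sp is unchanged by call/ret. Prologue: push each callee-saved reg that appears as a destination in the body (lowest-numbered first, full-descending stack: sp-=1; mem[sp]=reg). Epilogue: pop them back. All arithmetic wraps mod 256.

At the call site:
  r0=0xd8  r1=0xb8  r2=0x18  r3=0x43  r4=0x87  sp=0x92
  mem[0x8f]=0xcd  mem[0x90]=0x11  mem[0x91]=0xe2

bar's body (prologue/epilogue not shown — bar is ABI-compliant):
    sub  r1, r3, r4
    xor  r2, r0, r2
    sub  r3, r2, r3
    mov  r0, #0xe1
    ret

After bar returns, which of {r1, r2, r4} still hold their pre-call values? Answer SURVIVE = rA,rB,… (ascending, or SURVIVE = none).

SURVIVE = r1,r4

prologue: push r0 -> mem[0x91]=0xd8, sp=0x91
prologue: push r1 -> mem[0x90]=0xb8, sp=0x90
prologue: push r3 -> mem[0x8f]=0x43, sp=0x8f
body[0] sub  r1, r3, r4 -> r1=0xbc
body[1] xor  r2, r0, r2 -> r2=0xc0
body[2] sub  r3, r2, r3 -> r3=0x7d
body[3] mov  r0, #0xe1 -> r0=0xe1
epilogue: pop r3=0x43, sp=0x90
epilogue: pop r1=0xb8, sp=0x91
epilogue: pop r0=0xd8, sp=0x92
r1: callee-saved, written=True
r2: caller-saved, written=True
r4: caller-saved, written=False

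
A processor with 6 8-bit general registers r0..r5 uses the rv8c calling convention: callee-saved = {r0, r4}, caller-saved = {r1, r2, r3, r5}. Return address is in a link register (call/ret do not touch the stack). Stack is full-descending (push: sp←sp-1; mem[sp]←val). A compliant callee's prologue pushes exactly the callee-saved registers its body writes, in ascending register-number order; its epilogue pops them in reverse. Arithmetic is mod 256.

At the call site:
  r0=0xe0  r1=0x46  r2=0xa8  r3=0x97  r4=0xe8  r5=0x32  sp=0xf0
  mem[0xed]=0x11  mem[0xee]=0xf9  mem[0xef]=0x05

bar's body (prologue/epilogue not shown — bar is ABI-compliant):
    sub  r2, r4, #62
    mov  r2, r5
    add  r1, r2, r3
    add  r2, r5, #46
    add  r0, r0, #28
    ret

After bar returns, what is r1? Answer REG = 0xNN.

REG = 0xc9

prologue: push r0 -> mem[0xef]=0xe0, sp=0xef
body[0] sub  r2, r4, #62 -> r2=0xaa
body[1] mov  r2, r5 -> r2=0x32
body[2] add  r1, r2, r3 -> r1=0xc9
body[3] add  r2, r5, #46 -> r2=0x60
body[4] add  r0, r0, #28 -> r0=0xfc
epilogue: pop r0=0xe0, sp=0xf0
r1 is caller-saved -> body value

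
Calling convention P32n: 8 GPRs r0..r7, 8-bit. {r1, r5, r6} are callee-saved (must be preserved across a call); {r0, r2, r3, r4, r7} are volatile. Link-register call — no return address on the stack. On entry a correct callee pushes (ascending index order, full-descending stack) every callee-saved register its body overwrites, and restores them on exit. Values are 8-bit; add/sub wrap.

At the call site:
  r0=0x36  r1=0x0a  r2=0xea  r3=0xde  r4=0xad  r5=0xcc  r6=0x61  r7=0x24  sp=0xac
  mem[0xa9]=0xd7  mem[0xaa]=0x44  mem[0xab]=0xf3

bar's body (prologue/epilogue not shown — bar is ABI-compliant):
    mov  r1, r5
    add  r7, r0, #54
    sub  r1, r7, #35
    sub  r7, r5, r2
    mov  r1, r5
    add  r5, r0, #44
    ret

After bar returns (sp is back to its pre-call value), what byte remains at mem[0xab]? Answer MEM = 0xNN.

prologue: push r1 -> mem[0xab]=0x0a, sp=0xab
prologue: push r5 -> mem[0xaa]=0xcc, sp=0xaa
body[0] mov  r1, r5 -> r1=0xcc
body[1] add  r7, r0, #54 -> r7=0x6c
body[2] sub  r1, r7, #35 -> r1=0x49
body[3] sub  r7, r5, r2 -> r7=0xe2
body[4] mov  r1, r5 -> r1=0xcc
body[5] add  r5, r0, #44 -> r5=0x62
epilogue: pop r5=0xcc, sp=0xab
epilogue: pop r1=0x0a, sp=0xac
prologue pushed ['r1', 'r5'] at ['0xab', '0xaa']

MEM = 0x0a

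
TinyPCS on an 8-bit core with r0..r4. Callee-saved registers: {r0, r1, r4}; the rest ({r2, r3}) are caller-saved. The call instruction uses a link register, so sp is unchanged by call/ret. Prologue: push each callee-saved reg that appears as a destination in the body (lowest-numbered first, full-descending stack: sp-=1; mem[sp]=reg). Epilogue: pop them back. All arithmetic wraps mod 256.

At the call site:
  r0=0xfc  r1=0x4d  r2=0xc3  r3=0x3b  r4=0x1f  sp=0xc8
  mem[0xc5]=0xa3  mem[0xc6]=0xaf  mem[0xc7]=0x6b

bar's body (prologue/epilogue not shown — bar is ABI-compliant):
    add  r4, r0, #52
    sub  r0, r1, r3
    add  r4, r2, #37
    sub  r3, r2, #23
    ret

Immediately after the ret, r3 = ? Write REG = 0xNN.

prologue: push r0 -> mem[0xc7]=0xfc, sp=0xc7
prologue: push r4 -> mem[0xc6]=0x1f, sp=0xc6
body[0] add  r4, r0, #52 -> r4=0x30
body[1] sub  r0, r1, r3 -> r0=0x12
body[2] add  r4, r2, #37 -> r4=0xe8
body[3] sub  r3, r2, #23 -> r3=0xac
epilogue: pop r4=0x1f, sp=0xc7
epilogue: pop r0=0xfc, sp=0xc8
r3 is caller-saved -> body value

REG = 0xac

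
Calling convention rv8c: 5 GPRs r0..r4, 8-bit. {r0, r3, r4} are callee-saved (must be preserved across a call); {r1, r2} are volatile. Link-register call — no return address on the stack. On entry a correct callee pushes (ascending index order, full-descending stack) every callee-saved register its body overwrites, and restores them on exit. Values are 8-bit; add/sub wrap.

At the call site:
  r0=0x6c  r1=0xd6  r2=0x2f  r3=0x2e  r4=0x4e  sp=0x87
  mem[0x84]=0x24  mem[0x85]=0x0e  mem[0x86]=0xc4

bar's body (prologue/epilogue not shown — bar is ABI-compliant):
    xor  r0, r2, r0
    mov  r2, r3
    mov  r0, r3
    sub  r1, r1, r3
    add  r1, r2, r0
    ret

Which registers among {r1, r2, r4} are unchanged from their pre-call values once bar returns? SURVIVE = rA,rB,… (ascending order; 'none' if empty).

SURVIVE = r4

prologue: push r0 → mem[0x86]=0x6c, sp=0x86
body[0] xor  r0, r2, r0 → r0=0x43
body[1] mov  r2, r3 → r2=0x2e
body[2] mov  r0, r3 → r0=0x2e
body[3] sub  r1, r1, r3 → r1=0xa8
body[4] add  r1, r2, r0 → r1=0x5c
epilogue: pop r0=0x6c, sp=0x87
r1: caller-saved, written=True
r2: caller-saved, written=True
r4: callee-saved, written=False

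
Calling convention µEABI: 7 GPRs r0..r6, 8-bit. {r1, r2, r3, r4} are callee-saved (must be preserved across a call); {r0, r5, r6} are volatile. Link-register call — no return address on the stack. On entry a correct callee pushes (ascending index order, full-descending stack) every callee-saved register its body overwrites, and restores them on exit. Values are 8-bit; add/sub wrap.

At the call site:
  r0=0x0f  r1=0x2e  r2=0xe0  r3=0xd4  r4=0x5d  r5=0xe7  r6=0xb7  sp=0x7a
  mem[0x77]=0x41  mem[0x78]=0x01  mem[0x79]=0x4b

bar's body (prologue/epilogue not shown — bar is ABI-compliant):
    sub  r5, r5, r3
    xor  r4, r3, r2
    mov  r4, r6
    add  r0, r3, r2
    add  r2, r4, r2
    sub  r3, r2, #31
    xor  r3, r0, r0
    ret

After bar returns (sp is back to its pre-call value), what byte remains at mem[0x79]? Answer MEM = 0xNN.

MEM = 0xe0

prologue: push r2 → mem[0x79]=0xe0, sp=0x79
prologue: push r3 → mem[0x78]=0xd4, sp=0x78
prologue: push r4 → mem[0x77]=0x5d, sp=0x77
body[0] sub  r5, r5, r3 → r5=0x13
body[1] xor  r4, r3, r2 → r4=0x34
body[2] mov  r4, r6 → r4=0xb7
body[3] add  r0, r3, r2 → r0=0xb4
body[4] add  r2, r4, r2 → r2=0x97
body[5] sub  r3, r2, #31 → r3=0x78
body[6] xor  r3, r0, r0 → r3=0x00
epilogue: pop r4=0x5d, sp=0x78
epilogue: pop r3=0xd4, sp=0x79
epilogue: pop r2=0xe0, sp=0x7a
prologue pushed ['r2', 'r3', 'r4'] at ['0x79', '0x78', '0x77']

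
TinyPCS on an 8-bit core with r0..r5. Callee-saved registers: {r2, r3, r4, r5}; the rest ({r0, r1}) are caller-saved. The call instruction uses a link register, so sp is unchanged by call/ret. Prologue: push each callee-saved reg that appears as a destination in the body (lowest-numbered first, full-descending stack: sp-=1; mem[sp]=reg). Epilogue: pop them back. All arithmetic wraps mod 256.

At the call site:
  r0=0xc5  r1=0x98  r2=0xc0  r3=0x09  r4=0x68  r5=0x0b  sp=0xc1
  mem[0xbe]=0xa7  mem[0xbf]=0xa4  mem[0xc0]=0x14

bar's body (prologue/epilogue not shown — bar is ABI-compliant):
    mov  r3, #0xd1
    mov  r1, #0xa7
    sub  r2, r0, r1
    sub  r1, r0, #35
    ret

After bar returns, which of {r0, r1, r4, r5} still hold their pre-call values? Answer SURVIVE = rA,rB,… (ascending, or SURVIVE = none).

prologue: push r2 → mem[0xc0]=0xc0, sp=0xc0
prologue: push r3 → mem[0xbf]=0x09, sp=0xbf
body[0] mov  r3, #0xd1 → r3=0xd1
body[1] mov  r1, #0xa7 → r1=0xa7
body[2] sub  r2, r0, r1 → r2=0x1e
body[3] sub  r1, r0, #35 → r1=0xa2
epilogue: pop r3=0x09, sp=0xc0
epilogue: pop r2=0xc0, sp=0xc1
r0: caller-saved, written=False
r1: caller-saved, written=True
r4: callee-saved, written=False
r5: callee-saved, written=False

SURVIVE = r0,r4,r5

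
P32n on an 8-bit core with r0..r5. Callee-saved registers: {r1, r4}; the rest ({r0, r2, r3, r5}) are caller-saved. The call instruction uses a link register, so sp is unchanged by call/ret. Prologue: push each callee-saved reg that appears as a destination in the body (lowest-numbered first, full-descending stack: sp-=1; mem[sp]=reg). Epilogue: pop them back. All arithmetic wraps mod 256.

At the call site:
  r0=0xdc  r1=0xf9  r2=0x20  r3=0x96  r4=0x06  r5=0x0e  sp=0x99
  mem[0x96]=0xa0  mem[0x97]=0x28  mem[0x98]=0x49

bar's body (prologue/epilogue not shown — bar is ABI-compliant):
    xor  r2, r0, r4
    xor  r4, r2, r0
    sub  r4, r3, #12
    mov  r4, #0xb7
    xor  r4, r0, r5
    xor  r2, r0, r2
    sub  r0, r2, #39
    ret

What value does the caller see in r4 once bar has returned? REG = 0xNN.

prologue: push r4 -> mem[0x98]=0x06, sp=0x98
body[0] xor  r2, r0, r4 -> r2=0xda
body[1] xor  r4, r2, r0 -> r4=0x06
body[2] sub  r4, r3, #12 -> r4=0x8a
body[3] mov  r4, #0xb7 -> r4=0xb7
body[4] xor  r4, r0, r5 -> r4=0xd2
body[5] xor  r2, r0, r2 -> r2=0x06
body[6] sub  r0, r2, #39 -> r0=0xdf
epilogue: pop r4=0x06, sp=0x99
r4 is callee-saved -> restored

REG = 0x06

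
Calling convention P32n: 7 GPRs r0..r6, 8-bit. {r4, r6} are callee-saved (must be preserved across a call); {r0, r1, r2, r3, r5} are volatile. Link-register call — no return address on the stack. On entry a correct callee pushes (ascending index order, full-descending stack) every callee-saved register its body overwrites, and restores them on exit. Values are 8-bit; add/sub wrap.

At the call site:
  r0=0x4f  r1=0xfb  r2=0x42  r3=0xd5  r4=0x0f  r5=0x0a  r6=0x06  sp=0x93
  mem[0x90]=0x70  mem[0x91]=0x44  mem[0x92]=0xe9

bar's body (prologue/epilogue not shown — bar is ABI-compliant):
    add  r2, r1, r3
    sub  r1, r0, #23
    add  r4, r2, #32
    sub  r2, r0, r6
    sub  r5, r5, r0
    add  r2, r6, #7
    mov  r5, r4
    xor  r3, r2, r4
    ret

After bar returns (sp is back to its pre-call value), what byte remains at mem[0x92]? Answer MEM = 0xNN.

prologue: push r4 -> mem[0x92]=0x0f, sp=0x92
body[0] add  r2, r1, r3 -> r2=0xd0
body[1] sub  r1, r0, #23 -> r1=0x38
body[2] add  r4, r2, #32 -> r4=0xf0
body[3] sub  r2, r0, r6 -> r2=0x49
body[4] sub  r5, r5, r0 -> r5=0xbb
body[5] add  r2, r6, #7 -> r2=0x0d
body[6] mov  r5, r4 -> r5=0xf0
body[7] xor  r3, r2, r4 -> r3=0xfd
epilogue: pop r4=0x0f, sp=0x93
prologue pushed ['r4'] at ['0x92']

MEM = 0x0f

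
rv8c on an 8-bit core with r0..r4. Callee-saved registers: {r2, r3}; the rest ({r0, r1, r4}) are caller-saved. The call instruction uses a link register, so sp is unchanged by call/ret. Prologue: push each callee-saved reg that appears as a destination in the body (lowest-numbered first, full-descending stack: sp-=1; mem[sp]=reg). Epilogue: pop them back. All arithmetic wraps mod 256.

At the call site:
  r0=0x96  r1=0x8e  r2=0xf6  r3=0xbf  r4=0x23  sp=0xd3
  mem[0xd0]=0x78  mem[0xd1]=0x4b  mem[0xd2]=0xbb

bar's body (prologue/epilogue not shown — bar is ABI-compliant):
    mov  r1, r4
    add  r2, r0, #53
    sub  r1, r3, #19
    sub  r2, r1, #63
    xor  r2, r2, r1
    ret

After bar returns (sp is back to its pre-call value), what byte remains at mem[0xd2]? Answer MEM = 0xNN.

prologue: push r2 -> mem[0xd2]=0xf6, sp=0xd2
body[0] mov  r1, r4 -> r1=0x23
body[1] add  r2, r0, #53 -> r2=0xcb
body[2] sub  r1, r3, #19 -> r1=0xac
body[3] sub  r2, r1, #63 -> r2=0x6d
body[4] xor  r2, r2, r1 -> r2=0xc1
epilogue: pop r2=0xf6, sp=0xd3
prologue pushed ['r2'] at ['0xd2']

MEM = 0xf6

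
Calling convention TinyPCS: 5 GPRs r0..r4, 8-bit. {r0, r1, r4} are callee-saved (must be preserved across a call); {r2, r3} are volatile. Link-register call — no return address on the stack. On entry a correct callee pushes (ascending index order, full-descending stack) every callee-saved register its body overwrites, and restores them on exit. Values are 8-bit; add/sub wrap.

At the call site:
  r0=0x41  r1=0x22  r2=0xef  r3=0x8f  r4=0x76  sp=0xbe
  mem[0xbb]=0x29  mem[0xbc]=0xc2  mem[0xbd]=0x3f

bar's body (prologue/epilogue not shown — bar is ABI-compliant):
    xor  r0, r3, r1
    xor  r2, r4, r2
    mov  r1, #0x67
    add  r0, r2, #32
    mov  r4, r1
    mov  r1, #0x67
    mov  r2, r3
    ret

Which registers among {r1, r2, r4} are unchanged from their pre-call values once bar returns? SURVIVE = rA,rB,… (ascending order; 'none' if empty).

prologue: push r0 -> mem[0xbd]=0x41, sp=0xbd
prologue: push r1 -> mem[0xbc]=0x22, sp=0xbc
prologue: push r4 -> mem[0xbb]=0x76, sp=0xbb
body[0] xor  r0, r3, r1 -> r0=0xad
body[1] xor  r2, r4, r2 -> r2=0x99
body[2] mov  r1, #0x67 -> r1=0x67
body[3] add  r0, r2, #32 -> r0=0xb9
body[4] mov  r4, r1 -> r4=0x67
body[5] mov  r1, #0x67 -> r1=0x67
body[6] mov  r2, r3 -> r2=0x8f
epilogue: pop r4=0x76, sp=0xbc
epilogue: pop r1=0x22, sp=0xbd
epilogue: pop r0=0x41, sp=0xbe
r1: callee-saved, written=True
r2: caller-saved, written=True
r4: callee-saved, written=True

SURVIVE = r1,r4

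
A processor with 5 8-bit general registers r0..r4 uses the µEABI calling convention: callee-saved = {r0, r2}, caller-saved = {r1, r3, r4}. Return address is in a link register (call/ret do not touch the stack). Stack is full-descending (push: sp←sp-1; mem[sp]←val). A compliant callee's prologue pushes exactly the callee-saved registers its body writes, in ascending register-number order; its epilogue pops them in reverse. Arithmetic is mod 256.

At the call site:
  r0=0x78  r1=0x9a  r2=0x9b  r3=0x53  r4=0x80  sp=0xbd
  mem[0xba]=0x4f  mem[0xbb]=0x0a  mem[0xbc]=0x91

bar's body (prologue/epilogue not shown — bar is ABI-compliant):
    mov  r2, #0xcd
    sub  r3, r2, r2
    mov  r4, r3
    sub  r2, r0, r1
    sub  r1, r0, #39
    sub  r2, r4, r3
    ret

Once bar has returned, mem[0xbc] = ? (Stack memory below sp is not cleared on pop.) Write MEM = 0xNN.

MEM = 0x9b

prologue: push r2 -> mem[0xbc]=0x9b, sp=0xbc
body[0] mov  r2, #0xcd -> r2=0xcd
body[1] sub  r3, r2, r2 -> r3=0x00
body[2] mov  r4, r3 -> r4=0x00
body[3] sub  r2, r0, r1 -> r2=0xde
body[4] sub  r1, r0, #39 -> r1=0x51
body[5] sub  r2, r4, r3 -> r2=0x00
epilogue: pop r2=0x9b, sp=0xbd
prologue pushed ['r2'] at ['0xbc']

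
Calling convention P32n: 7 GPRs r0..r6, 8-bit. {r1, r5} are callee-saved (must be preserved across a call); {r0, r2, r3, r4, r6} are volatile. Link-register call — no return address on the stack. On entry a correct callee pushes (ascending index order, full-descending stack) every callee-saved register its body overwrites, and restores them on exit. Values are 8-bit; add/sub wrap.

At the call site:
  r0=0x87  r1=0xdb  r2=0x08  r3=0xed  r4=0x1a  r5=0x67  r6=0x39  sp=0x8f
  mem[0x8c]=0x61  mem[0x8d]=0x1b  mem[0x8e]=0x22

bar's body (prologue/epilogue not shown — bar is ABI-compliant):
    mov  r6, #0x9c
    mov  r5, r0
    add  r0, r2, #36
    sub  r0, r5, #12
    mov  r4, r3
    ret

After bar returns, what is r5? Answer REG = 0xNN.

REG = 0x67

prologue: push r5 → mem[0x8e]=0x67, sp=0x8e
body[0] mov  r6, #0x9c → r6=0x9c
body[1] mov  r5, r0 → r5=0x87
body[2] add  r0, r2, #36 → r0=0x2c
body[3] sub  r0, r5, #12 → r0=0x7b
body[4] mov  r4, r3 → r4=0xed
epilogue: pop r5=0x67, sp=0x8f
r5 is callee-saved → restored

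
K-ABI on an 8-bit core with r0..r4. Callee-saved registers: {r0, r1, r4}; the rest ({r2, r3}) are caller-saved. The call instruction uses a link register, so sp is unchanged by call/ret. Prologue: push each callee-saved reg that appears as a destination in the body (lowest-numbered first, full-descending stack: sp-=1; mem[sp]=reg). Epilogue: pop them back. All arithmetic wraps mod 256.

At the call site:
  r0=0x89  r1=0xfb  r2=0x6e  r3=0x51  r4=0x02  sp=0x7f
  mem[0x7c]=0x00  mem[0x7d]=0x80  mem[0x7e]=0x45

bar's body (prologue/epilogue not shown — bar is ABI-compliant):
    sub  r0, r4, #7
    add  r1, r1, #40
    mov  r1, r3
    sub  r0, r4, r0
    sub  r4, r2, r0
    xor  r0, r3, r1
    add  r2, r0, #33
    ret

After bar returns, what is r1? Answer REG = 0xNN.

prologue: push r0 → mem[0x7e]=0x89, sp=0x7e
prologue: push r1 → mem[0x7d]=0xfb, sp=0x7d
prologue: push r4 → mem[0x7c]=0x02, sp=0x7c
body[0] sub  r0, r4, #7 → r0=0xfb
body[1] add  r1, r1, #40 → r1=0x23
body[2] mov  r1, r3 → r1=0x51
body[3] sub  r0, r4, r0 → r0=0x07
body[4] sub  r4, r2, r0 → r4=0x67
body[5] xor  r0, r3, r1 → r0=0x00
body[6] add  r2, r0, #33 → r2=0x21
epilogue: pop r4=0x02, sp=0x7d
epilogue: pop r1=0xfb, sp=0x7e
epilogue: pop r0=0x89, sp=0x7f
r1 is callee-saved → restored

REG = 0xfb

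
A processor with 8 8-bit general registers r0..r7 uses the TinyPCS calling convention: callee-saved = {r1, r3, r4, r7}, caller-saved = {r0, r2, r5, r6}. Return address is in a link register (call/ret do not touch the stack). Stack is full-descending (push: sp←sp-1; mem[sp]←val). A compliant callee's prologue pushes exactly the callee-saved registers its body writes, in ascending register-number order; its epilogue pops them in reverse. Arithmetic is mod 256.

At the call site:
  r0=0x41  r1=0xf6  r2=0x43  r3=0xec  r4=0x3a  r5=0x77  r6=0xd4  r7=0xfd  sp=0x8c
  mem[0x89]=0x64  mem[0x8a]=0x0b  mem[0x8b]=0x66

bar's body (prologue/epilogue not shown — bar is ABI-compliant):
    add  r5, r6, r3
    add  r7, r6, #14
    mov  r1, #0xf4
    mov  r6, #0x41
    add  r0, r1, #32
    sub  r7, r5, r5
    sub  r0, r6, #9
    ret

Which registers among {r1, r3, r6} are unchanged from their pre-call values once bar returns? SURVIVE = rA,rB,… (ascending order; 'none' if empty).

SURVIVE = r1,r3

prologue: push r1 → mem[0x8b]=0xf6, sp=0x8b
prologue: push r7 → mem[0x8a]=0xfd, sp=0x8a
body[0] add  r5, r6, r3 → r5=0xc0
body[1] add  r7, r6, #14 → r7=0xe2
body[2] mov  r1, #0xf4 → r1=0xf4
body[3] mov  r6, #0x41 → r6=0x41
body[4] add  r0, r1, #32 → r0=0x14
body[5] sub  r7, r5, r5 → r7=0x00
body[6] sub  r0, r6, #9 → r0=0x38
epilogue: pop r7=0xfd, sp=0x8b
epilogue: pop r1=0xf6, sp=0x8c
r1: callee-saved, written=True
r3: callee-saved, written=False
r6: caller-saved, written=True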